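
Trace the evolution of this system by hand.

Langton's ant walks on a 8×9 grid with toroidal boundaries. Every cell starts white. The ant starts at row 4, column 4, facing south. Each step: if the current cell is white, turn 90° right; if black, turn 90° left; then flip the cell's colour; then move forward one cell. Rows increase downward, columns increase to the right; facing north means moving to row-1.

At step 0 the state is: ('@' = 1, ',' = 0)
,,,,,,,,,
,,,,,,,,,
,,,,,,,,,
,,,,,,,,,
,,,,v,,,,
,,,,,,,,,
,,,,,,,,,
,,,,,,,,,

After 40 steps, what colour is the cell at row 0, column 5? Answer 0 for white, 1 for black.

step 0: ,,,,,,,,,
,,,,,,,,,
,,,,,,,,,
,,,,,,,,,
,,,,v,,,,
,,,,,,,,,
,,,,,,,,,
,,,,,,,,,
step 1: ,,,,,,,,,
,,,,,,,,,
,,,,,,,,,
,,,,,,,,,
,,,<@,,,,
,,,,,,,,,
,,,,,,,,,
,,,,,,,,,
step 2: ,,,,,,,,,
,,,,,,,,,
,,,,,,,,,
,,,^,,,,,
,,,@@,,,,
,,,,,,,,,
,,,,,,,,,
,,,,,,,,,
step 3: ,,,,,,,,,
,,,,,,,,,
,,,,,,,,,
,,,@>,,,,
,,,@@,,,,
,,,,,,,,,
,,,,,,,,,
,,,,,,,,,
step 4: ,,,,,,,,,
,,,,,,,,,
,,,,,,,,,
,,,@@,,,,
,,,@v,,,,
,,,,,,,,,
,,,,,,,,,
,,,,,,,,,
step 5: ,,,,,,,,,
,,,,,,,,,
,,,,,,,,,
,,,@@,,,,
,,,@,>,,,
,,,,,,,,,
,,,,,,,,,
,,,,,,,,,
step 6: ,,,,,,,,,
,,,,,,,,,
,,,,,,,,,
,,,@@,,,,
,,,@,@,,,
,,,,,v,,,
,,,,,,,,,
,,,,,,,,,
step 7: ,,,,,,,,,
,,,,,,,,,
,,,,,,,,,
,,,@@,,,,
,,,@,@,,,
,,,,<@,,,
,,,,,,,,,
,,,,,,,,,
step 8: ,,,,,,,,,
,,,,,,,,,
,,,,,,,,,
,,,@@,,,,
,,,@^@,,,
,,,,@@,,,
,,,,,,,,,
,,,,,,,,,
step 9: ,,,,,,,,,
,,,,,,,,,
,,,,,,,,,
,,,@@,,,,
,,,@@>,,,
,,,,@@,,,
,,,,,,,,,
,,,,,,,,,
step 10: ,,,,,,,,,
,,,,,,,,,
,,,,,,,,,
,,,@@^,,,
,,,@@,,,,
,,,,@@,,,
,,,,,,,,,
,,,,,,,,,
step 11: ,,,,,,,,,
,,,,,,,,,
,,,,,,,,,
,,,@@@>,,
,,,@@,,,,
,,,,@@,,,
,,,,,,,,,
,,,,,,,,,
step 12: ,,,,,,,,,
,,,,,,,,,
,,,,,,,,,
,,,@@@@,,
,,,@@,v,,
,,,,@@,,,
,,,,,,,,,
,,,,,,,,,
step 13: ,,,,,,,,,
,,,,,,,,,
,,,,,,,,,
,,,@@@@,,
,,,@@<@,,
,,,,@@,,,
,,,,,,,,,
,,,,,,,,,
step 14: ,,,,,,,,,
,,,,,,,,,
,,,,,,,,,
,,,@@^@,,
,,,@@@@,,
,,,,@@,,,
,,,,,,,,,
,,,,,,,,,
step 15: ,,,,,,,,,
,,,,,,,,,
,,,,,,,,,
,,,@<,@,,
,,,@@@@,,
,,,,@@,,,
,,,,,,,,,
,,,,,,,,,
step 16: ,,,,,,,,,
,,,,,,,,,
,,,,,,,,,
,,,@,,@,,
,,,@v@@,,
,,,,@@,,,
,,,,,,,,,
,,,,,,,,,
step 17: ,,,,,,,,,
,,,,,,,,,
,,,,,,,,,
,,,@,,@,,
,,,@,>@,,
,,,,@@,,,
,,,,,,,,,
,,,,,,,,,
step 18: ,,,,,,,,,
,,,,,,,,,
,,,,,,,,,
,,,@,^@,,
,,,@,,@,,
,,,,@@,,,
,,,,,,,,,
,,,,,,,,,
step 19: ,,,,,,,,,
,,,,,,,,,
,,,,,,,,,
,,,@,@>,,
,,,@,,@,,
,,,,@@,,,
,,,,,,,,,
,,,,,,,,,
step 20: ,,,,,,,,,
,,,,,,,,,
,,,,,,^,,
,,,@,@,,,
,,,@,,@,,
,,,,@@,,,
,,,,,,,,,
,,,,,,,,,
step 21: ,,,,,,,,,
,,,,,,,,,
,,,,,,@>,
,,,@,@,,,
,,,@,,@,,
,,,,@@,,,
,,,,,,,,,
,,,,,,,,,
step 22: ,,,,,,,,,
,,,,,,,,,
,,,,,,@@,
,,,@,@,v,
,,,@,,@,,
,,,,@@,,,
,,,,,,,,,
,,,,,,,,,
step 23: ,,,,,,,,,
,,,,,,,,,
,,,,,,@@,
,,,@,@<@,
,,,@,,@,,
,,,,@@,,,
,,,,,,,,,
,,,,,,,,,
step 24: ,,,,,,,,,
,,,,,,,,,
,,,,,,^@,
,,,@,@@@,
,,,@,,@,,
,,,,@@,,,
,,,,,,,,,
,,,,,,,,,
step 25: ,,,,,,,,,
,,,,,,,,,
,,,,,<,@,
,,,@,@@@,
,,,@,,@,,
,,,,@@,,,
,,,,,,,,,
,,,,,,,,,
step 26: ,,,,,,,,,
,,,,,^,,,
,,,,,@,@,
,,,@,@@@,
,,,@,,@,,
,,,,@@,,,
,,,,,,,,,
,,,,,,,,,
step 27: ,,,,,,,,,
,,,,,@>,,
,,,,,@,@,
,,,@,@@@,
,,,@,,@,,
,,,,@@,,,
,,,,,,,,,
,,,,,,,,,
step 28: ,,,,,,,,,
,,,,,@@,,
,,,,,@v@,
,,,@,@@@,
,,,@,,@,,
,,,,@@,,,
,,,,,,,,,
,,,,,,,,,
step 29: ,,,,,,,,,
,,,,,@@,,
,,,,,<@@,
,,,@,@@@,
,,,@,,@,,
,,,,@@,,,
,,,,,,,,,
,,,,,,,,,
step 30: ,,,,,,,,,
,,,,,@@,,
,,,,,,@@,
,,,@,v@@,
,,,@,,@,,
,,,,@@,,,
,,,,,,,,,
,,,,,,,,,
step 31: ,,,,,,,,,
,,,,,@@,,
,,,,,,@@,
,,,@,,>@,
,,,@,,@,,
,,,,@@,,,
,,,,,,,,,
,,,,,,,,,
step 32: ,,,,,,,,,
,,,,,@@,,
,,,,,,^@,
,,,@,,,@,
,,,@,,@,,
,,,,@@,,,
,,,,,,,,,
,,,,,,,,,
step 33: ,,,,,,,,,
,,,,,@@,,
,,,,,<,@,
,,,@,,,@,
,,,@,,@,,
,,,,@@,,,
,,,,,,,,,
,,,,,,,,,
step 34: ,,,,,,,,,
,,,,,^@,,
,,,,,@,@,
,,,@,,,@,
,,,@,,@,,
,,,,@@,,,
,,,,,,,,,
,,,,,,,,,
step 35: ,,,,,,,,,
,,,,<,@,,
,,,,,@,@,
,,,@,,,@,
,,,@,,@,,
,,,,@@,,,
,,,,,,,,,
,,,,,,,,,
step 36: ,,,,^,,,,
,,,,@,@,,
,,,,,@,@,
,,,@,,,@,
,,,@,,@,,
,,,,@@,,,
,,,,,,,,,
,,,,,,,,,
step 37: ,,,,@>,,,
,,,,@,@,,
,,,,,@,@,
,,,@,,,@,
,,,@,,@,,
,,,,@@,,,
,,,,,,,,,
,,,,,,,,,
step 38: ,,,,@@,,,
,,,,@v@,,
,,,,,@,@,
,,,@,,,@,
,,,@,,@,,
,,,,@@,,,
,,,,,,,,,
,,,,,,,,,
step 39: ,,,,@@,,,
,,,,<@@,,
,,,,,@,@,
,,,@,,,@,
,,,@,,@,,
,,,,@@,,,
,,,,,,,,,
,,,,,,,,,
step 40: ,,,,@@,,,
,,,,,@@,,
,,,,v@,@,
,,,@,,,@,
,,,@,,@,,
,,,,@@,,,
,,,,,,,,,
,,,,,,,,,

1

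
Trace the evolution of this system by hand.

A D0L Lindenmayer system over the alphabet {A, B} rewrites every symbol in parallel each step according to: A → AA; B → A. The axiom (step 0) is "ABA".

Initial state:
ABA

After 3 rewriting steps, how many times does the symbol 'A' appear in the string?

20

step 0: ABA
step 1: AAAAA
step 2: AAAAAAAAAA
step 3: AAAAAAAAAAAAAAAAAAAA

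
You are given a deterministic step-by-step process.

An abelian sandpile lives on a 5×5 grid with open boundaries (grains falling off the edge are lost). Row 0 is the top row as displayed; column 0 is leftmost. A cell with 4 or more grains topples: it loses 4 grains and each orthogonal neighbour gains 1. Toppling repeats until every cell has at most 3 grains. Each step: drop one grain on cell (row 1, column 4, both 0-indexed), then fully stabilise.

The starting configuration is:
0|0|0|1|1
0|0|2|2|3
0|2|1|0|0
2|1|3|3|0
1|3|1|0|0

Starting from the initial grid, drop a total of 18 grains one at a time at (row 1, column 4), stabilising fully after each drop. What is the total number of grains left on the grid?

step 0: 0|0|0|1|1
0|0|2|2|3
0|2|1|0|0
2|1|3|3|0
1|3|1|0|0
step 1: 0|0|0|1|2
0|0|2|3|0
0|2|1|0|1
2|1|3|3|0
1|3|1|0|0
step 2: 0|0|0|1|2
0|0|2|3|1
0|2|1|0|1
2|1|3|3|0
1|3|1|0|0
step 3: 0|0|0|1|2
0|0|2|3|2
0|2|1|0|1
2|1|3|3|0
1|3|1|0|0
step 4: 0|0|0|1|2
0|0|2|3|3
0|2|1|0|1
2|1|3|3|0
1|3|1|0|0
step 5: 0|0|0|2|3
0|0|3|0|1
0|2|1|1|2
2|1|3|3|0
1|3|1|0|0
step 6: 0|0|0|2|3
0|0|3|0|2
0|2|1|1|2
2|1|3|3|0
1|3|1|0|0
step 7: 0|0|0|2|3
0|0|3|0|3
0|2|1|1|2
2|1|3|3|0
1|3|1|0|0
step 8: 0|0|0|3|0
0|0|3|1|1
0|2|1|1|3
2|1|3|3|0
1|3|1|0|0
step 9: 0|0|0|3|0
0|0|3|1|2
0|2|1|1|3
2|1|3|3|0
1|3|1|0|0
step 10: 0|0|0|3|0
0|0|3|1|3
0|2|1|1|3
2|1|3|3|0
1|3|1|0|0
step 11: 0|0|0|3|1
0|0|3|2|1
0|2|1|2|0
2|1|3|3|1
1|3|1|0|0
step 12: 0|0|0|3|1
0|0|3|2|2
0|2|1|2|0
2|1|3|3|1
1|3|1|0|0
step 13: 0|0|0|3|1
0|0|3|2|3
0|2|1|2|0
2|1|3|3|1
1|3|1|0|0
step 14: 0|0|0|3|2
0|0|3|3|0
0|2|1|2|1
2|1|3|3|1
1|3|1|0|0
step 15: 0|0|0|3|2
0|0|3|3|1
0|2|1|2|1
2|1|3|3|1
1|3|1|0|0
step 16: 0|0|0|3|2
0|0|3|3|2
0|2|1|2|1
2|1|3|3|1
1|3|1|0|0
step 17: 0|0|0|3|2
0|0|3|3|3
0|2|1|2|1
2|1|3|3|1
1|3|1|0|0
step 18: 0|0|2|1|0
0|1|0|2|2
0|2|2|3|2
2|1|3|3|1
1|3|1|0|0

32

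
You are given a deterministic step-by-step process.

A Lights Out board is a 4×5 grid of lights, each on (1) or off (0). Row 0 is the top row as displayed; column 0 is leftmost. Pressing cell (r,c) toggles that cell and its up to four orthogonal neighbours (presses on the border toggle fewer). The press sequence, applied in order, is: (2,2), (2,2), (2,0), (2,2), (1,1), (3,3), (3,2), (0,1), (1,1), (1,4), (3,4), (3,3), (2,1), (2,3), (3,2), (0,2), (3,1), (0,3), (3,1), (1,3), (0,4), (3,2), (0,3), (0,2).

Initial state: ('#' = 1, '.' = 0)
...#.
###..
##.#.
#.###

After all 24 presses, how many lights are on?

11

[0] ...#.
###..
##.#.
#.###
[1] ...#.
##...
#.#..
#..##
[2] ...#.
###..
##.#.
#.###
[3] ...#.
.##..
...#.
..###
[4] ...#.
.#...
.##..
...##
[5] .#.#.
#.#..
..#..
...##
[6] .#.#.
#.#..
..##.
..#..
[7] .#.#.
#.#..
...#.
.#.#.
[8] #.##.
###..
...#.
.#.#.
[9] ####.
.....
.#.#.
.#.#.
[10] #####
...##
.#.##
.#.#.
[11] #####
...##
.#.#.
.#..#
[12] #####
...##
.#...
.###.
[13] #####
.#.##
#.#..
..##.
[14] #####
.#..#
#..##
..#..
[15] #####
.#..#
#.###
.#.#.
[16] #...#
.##.#
#.###
.#.#.
[17] #...#
.##.#
#####
#.##.
[18] #.##.
.####
#####
#.##.
[19] #.##.
.####
#.###
.#.#.
[20] #.#..
.#...
#.#.#
.#.#.
[21] #.###
.#..#
#.#.#
.#.#.
[22] #.###
.#..#
#...#
..#..
[23] #....
.#.##
#...#
..#..
[24] ####.
.####
#...#
..#..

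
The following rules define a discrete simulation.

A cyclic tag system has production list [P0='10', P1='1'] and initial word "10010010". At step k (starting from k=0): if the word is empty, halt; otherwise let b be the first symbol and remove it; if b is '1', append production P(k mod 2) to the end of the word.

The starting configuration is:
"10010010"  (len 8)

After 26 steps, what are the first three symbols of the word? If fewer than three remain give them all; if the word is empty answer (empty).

[0] "10010010"  (len 8)
[1] "001001010"  (len 9)
[2] "01001010"  (len 8)
[3] "1001010"  (len 7)
[4] "0010101"  (len 7)
[5] "010101"  (len 6)
[6] "10101"  (len 5)
[7] "010110"  (len 6)
[8] "10110"  (len 5)
[9] "011010"  (len 6)
[10] "11010"  (len 5)
[11] "101010"  (len 6)
[12] "010101"  (len 6)
[13] "10101"  (len 5)
[14] "01011"  (len 5)
[15] "1011"  (len 4)
[16] "0111"  (len 4)
[17] "111"  (len 3)
[18] "111"  (len 3)
[19] "1110"  (len 4)
[20] "1101"  (len 4)
[21] "10110"  (len 5)
[22] "01101"  (len 5)
[23] "1101"  (len 4)
[24] "1011"  (len 4)
[25] "01110"  (len 5)
[26] "1110"  (len 4)

111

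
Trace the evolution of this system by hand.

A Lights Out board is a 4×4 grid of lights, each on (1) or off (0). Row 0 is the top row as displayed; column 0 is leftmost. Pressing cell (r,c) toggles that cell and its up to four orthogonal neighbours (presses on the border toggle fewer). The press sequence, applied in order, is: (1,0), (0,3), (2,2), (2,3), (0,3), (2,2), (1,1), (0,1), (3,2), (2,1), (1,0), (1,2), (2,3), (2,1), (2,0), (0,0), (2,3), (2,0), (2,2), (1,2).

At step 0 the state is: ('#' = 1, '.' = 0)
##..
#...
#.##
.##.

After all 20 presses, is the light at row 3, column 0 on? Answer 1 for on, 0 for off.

0) ##..
#...
#.##
.##.
1) .#..
.#..
..##
.##.
2) .###
.#.#
..##
.##.
3) .###
.###
.#..
.#..
4) .###
.##.
.###
.#.#
5) .#..
.###
.###
.#.#
6) .#..
.#.#
....
.###
7) ....
#.##
.#..
.###
8) ###.
####
.#..
.###
9) ###.
####
.##.
....
10) ###.
#.##
#...
.#..
11) .##.
.###
....
.#..
12) .#..
....
..#.
.#..
13) .#..
...#
...#
.#.#
14) .#..
.#.#
####
...#
15) .#..
##.#
..##
#..#
16) #...
.#.#
..##
#..#
17) #...
.#..
....
#...
18) #...
##..
##..
....
19) #...
###.
#.##
..#.
20) #.#.
#..#
#..#
..#.

0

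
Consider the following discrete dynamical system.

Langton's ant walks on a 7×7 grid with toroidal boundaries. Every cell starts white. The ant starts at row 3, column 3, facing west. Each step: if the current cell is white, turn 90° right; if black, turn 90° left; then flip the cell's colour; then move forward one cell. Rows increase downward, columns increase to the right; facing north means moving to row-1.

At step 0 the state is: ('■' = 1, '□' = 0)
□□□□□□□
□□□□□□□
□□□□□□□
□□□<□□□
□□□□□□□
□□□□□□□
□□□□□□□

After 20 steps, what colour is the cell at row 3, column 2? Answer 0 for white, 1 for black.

1

gen 0: □□□□□□□
□□□□□□□
□□□□□□□
□□□<□□□
□□□□□□□
□□□□□□□
□□□□□□□
gen 1: □□□□□□□
□□□□□□□
□□□^□□□
□□□■□□□
□□□□□□□
□□□□□□□
□□□□□□□
gen 2: □□□□□□□
□□□□□□□
□□□■>□□
□□□■□□□
□□□□□□□
□□□□□□□
□□□□□□□
gen 3: □□□□□□□
□□□□□□□
□□□■■□□
□□□■v□□
□□□□□□□
□□□□□□□
□□□□□□□
gen 4: □□□□□□□
□□□□□□□
□□□■■□□
□□□<■□□
□□□□□□□
□□□□□□□
□□□□□□□
gen 5: □□□□□□□
□□□□□□□
□□□■■□□
□□□□■□□
□□□v□□□
□□□□□□□
□□□□□□□
gen 6: □□□□□□□
□□□□□□□
□□□■■□□
□□□□■□□
□□<■□□□
□□□□□□□
□□□□□□□
gen 7: □□□□□□□
□□□□□□□
□□□■■□□
□□^□■□□
□□■■□□□
□□□□□□□
□□□□□□□
gen 8: □□□□□□□
□□□□□□□
□□□■■□□
□□■>■□□
□□■■□□□
□□□□□□□
□□□□□□□
gen 9: □□□□□□□
□□□□□□□
□□□■■□□
□□■■■□□
□□■v□□□
□□□□□□□
□□□□□□□
gen 10: □□□□□□□
□□□□□□□
□□□■■□□
□□■■■□□
□□■□>□□
□□□□□□□
□□□□□□□
gen 11: □□□□□□□
□□□□□□□
□□□■■□□
□□■■■□□
□□■□■□□
□□□□v□□
□□□□□□□
gen 12: □□□□□□□
□□□□□□□
□□□■■□□
□□■■■□□
□□■□■□□
□□□<■□□
□□□□□□□
gen 13: □□□□□□□
□□□□□□□
□□□■■□□
□□■■■□□
□□■^■□□
□□□■■□□
□□□□□□□
gen 14: □□□□□□□
□□□□□□□
□□□■■□□
□□■■■□□
□□■■>□□
□□□■■□□
□□□□□□□
gen 15: □□□□□□□
□□□□□□□
□□□■■□□
□□■■^□□
□□■■□□□
□□□■■□□
□□□□□□□
gen 16: □□□□□□□
□□□□□□□
□□□■■□□
□□■<□□□
□□■■□□□
□□□■■□□
□□□□□□□
gen 17: □□□□□□□
□□□□□□□
□□□■■□□
□□■□□□□
□□■v□□□
□□□■■□□
□□□□□□□
gen 18: □□□□□□□
□□□□□□□
□□□■■□□
□□■□□□□
□□■□>□□
□□□■■□□
□□□□□□□
gen 19: □□□□□□□
□□□□□□□
□□□■■□□
□□■□□□□
□□■□■□□
□□□■v□□
□□□□□□□
gen 20: □□□□□□□
□□□□□□□
□□□■■□□
□□■□□□□
□□■□■□□
□□□■□>□
□□□□□□□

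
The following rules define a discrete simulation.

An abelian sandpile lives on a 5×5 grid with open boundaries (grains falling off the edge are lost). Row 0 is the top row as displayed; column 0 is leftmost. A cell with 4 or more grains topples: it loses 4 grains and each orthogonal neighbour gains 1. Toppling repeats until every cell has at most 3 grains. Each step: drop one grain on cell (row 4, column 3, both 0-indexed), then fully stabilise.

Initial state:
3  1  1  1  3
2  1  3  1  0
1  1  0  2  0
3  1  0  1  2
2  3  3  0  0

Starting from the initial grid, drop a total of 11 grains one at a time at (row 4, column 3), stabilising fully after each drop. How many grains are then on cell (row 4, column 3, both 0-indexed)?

gen 0: 3  1  1  1  3
2  1  3  1  0
1  1  0  2  0
3  1  0  1  2
2  3  3  0  0
gen 1: 3  1  1  1  3
2  1  3  1  0
1  1  0  2  0
3  1  0  1  2
2  3  3  1  0
gen 2: 3  1  1  1  3
2  1  3  1  0
1  1  0  2  0
3  1  0  1  2
2  3  3  2  0
gen 3: 3  1  1  1  3
2  1  3  1  0
1  1  0  2  0
3  1  0  1  2
2  3  3  3  0
gen 4: 3  1  1  1  3
2  1  3  1  0
1  1  0  2  0
3  2  1  2  2
3  0  1  1  1
gen 5: 3  1  1  1  3
2  1  3  1  0
1  1  0  2  0
3  2  1  2  2
3  0  1  2  1
gen 6: 3  1  1  1  3
2  1  3  1  0
1  1  0  2  0
3  2  1  2  2
3  0  1  3  1
gen 7: 3  1  1  1  3
2  1  3  1  0
1  1  0  2  0
3  2  1  3  2
3  0  2  0  2
gen 8: 3  1  1  1  3
2  1  3  1  0
1  1  0  2  0
3  2  1  3  2
3  0  2  1  2
gen 9: 3  1  1  1  3
2  1  3  1  0
1  1  0  2  0
3  2  1  3  2
3  0  2  2  2
gen 10: 3  1  1  1  3
2  1  3  1  0
1  1  0  2  0
3  2  1  3  2
3  0  2  3  2
gen 11: 3  1  1  1  3
2  1  3  1  0
1  1  0  3  0
3  2  2  0  3
3  0  3  1  3

1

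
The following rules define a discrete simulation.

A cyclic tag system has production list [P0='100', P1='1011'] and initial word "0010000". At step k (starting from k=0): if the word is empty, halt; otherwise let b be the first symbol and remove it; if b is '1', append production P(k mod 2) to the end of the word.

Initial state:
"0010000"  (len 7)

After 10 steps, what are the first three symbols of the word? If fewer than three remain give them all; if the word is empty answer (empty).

101

k=0  "0010000"  (len 7)
k=1  "010000"  (len 6)
k=2  "10000"  (len 5)
k=3  "0000100"  (len 7)
k=4  "000100"  (len 6)
k=5  "00100"  (len 5)
k=6  "0100"  (len 4)
k=7  "100"  (len 3)
k=8  "001011"  (len 6)
k=9  "01011"  (len 5)
k=10  "1011"  (len 4)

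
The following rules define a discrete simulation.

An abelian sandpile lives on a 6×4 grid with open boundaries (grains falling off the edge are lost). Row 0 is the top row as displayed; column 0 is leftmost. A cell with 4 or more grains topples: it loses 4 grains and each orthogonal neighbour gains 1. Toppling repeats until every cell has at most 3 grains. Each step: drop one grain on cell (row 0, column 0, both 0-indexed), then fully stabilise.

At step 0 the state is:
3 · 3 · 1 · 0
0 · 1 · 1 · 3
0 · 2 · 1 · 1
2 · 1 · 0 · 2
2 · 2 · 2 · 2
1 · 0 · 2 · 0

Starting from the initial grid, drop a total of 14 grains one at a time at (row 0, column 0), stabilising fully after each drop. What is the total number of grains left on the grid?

36

0) 3 · 3 · 1 · 0
0 · 1 · 1 · 3
0 · 2 · 1 · 1
2 · 1 · 0 · 2
2 · 2 · 2 · 2
1 · 0 · 2 · 0
1) 1 · 0 · 2 · 0
1 · 2 · 1 · 3
0 · 2 · 1 · 1
2 · 1 · 0 · 2
2 · 2 · 2 · 2
1 · 0 · 2 · 0
2) 2 · 0 · 2 · 0
1 · 2 · 1 · 3
0 · 2 · 1 · 1
2 · 1 · 0 · 2
2 · 2 · 2 · 2
1 · 0 · 2 · 0
3) 3 · 0 · 2 · 0
1 · 2 · 1 · 3
0 · 2 · 1 · 1
2 · 1 · 0 · 2
2 · 2 · 2 · 2
1 · 0 · 2 · 0
4) 0 · 1 · 2 · 0
2 · 2 · 1 · 3
0 · 2 · 1 · 1
2 · 1 · 0 · 2
2 · 2 · 2 · 2
1 · 0 · 2 · 0
5) 1 · 1 · 2 · 0
2 · 2 · 1 · 3
0 · 2 · 1 · 1
2 · 1 · 0 · 2
2 · 2 · 2 · 2
1 · 0 · 2 · 0
6) 2 · 1 · 2 · 0
2 · 2 · 1 · 3
0 · 2 · 1 · 1
2 · 1 · 0 · 2
2 · 2 · 2 · 2
1 · 0 · 2 · 0
7) 3 · 1 · 2 · 0
2 · 2 · 1 · 3
0 · 2 · 1 · 1
2 · 1 · 0 · 2
2 · 2 · 2 · 2
1 · 0 · 2 · 0
8) 0 · 2 · 2 · 0
3 · 2 · 1 · 3
0 · 2 · 1 · 1
2 · 1 · 0 · 2
2 · 2 · 2 · 2
1 · 0 · 2 · 0
9) 1 · 2 · 2 · 0
3 · 2 · 1 · 3
0 · 2 · 1 · 1
2 · 1 · 0 · 2
2 · 2 · 2 · 2
1 · 0 · 2 · 0
10) 2 · 2 · 2 · 0
3 · 2 · 1 · 3
0 · 2 · 1 · 1
2 · 1 · 0 · 2
2 · 2 · 2 · 2
1 · 0 · 2 · 0
11) 3 · 2 · 2 · 0
3 · 2 · 1 · 3
0 · 2 · 1 · 1
2 · 1 · 0 · 2
2 · 2 · 2 · 2
1 · 0 · 2 · 0
12) 1 · 3 · 2 · 0
0 · 3 · 1 · 3
1 · 2 · 1 · 1
2 · 1 · 0 · 2
2 · 2 · 2 · 2
1 · 0 · 2 · 0
13) 2 · 3 · 2 · 0
0 · 3 · 1 · 3
1 · 2 · 1 · 1
2 · 1 · 0 · 2
2 · 2 · 2 · 2
1 · 0 · 2 · 0
14) 3 · 3 · 2 · 0
0 · 3 · 1 · 3
1 · 2 · 1 · 1
2 · 1 · 0 · 2
2 · 2 · 2 · 2
1 · 0 · 2 · 0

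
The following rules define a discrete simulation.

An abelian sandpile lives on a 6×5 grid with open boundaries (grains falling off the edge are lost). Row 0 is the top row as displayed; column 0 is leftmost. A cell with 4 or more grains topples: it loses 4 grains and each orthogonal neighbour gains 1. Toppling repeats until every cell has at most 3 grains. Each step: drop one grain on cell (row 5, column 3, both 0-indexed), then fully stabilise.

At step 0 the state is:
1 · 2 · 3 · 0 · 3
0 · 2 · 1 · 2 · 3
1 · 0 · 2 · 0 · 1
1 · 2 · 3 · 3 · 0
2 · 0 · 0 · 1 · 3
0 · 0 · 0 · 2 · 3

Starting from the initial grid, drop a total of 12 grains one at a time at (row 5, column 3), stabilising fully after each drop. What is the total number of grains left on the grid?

k=0  1 · 2 · 3 · 0 · 3
0 · 2 · 1 · 2 · 3
1 · 0 · 2 · 0 · 1
1 · 2 · 3 · 3 · 0
2 · 0 · 0 · 1 · 3
0 · 0 · 0 · 2 · 3
k=1  1 · 2 · 3 · 0 · 3
0 · 2 · 1 · 2 · 3
1 · 0 · 2 · 0 · 1
1 · 2 · 3 · 3 · 0
2 · 0 · 0 · 1 · 3
0 · 0 · 0 · 3 · 3
k=2  1 · 2 · 3 · 0 · 3
0 · 2 · 1 · 2 · 3
1 · 0 · 2 · 0 · 1
1 · 2 · 3 · 3 · 1
2 · 0 · 0 · 3 · 0
0 · 0 · 1 · 1 · 1
k=3  1 · 2 · 3 · 0 · 3
0 · 2 · 1 · 2 · 3
1 · 0 · 2 · 0 · 1
1 · 2 · 3 · 3 · 1
2 · 0 · 0 · 3 · 0
0 · 0 · 1 · 2 · 1
k=4  1 · 2 · 3 · 0 · 3
0 · 2 · 1 · 2 · 3
1 · 0 · 2 · 0 · 1
1 · 2 · 3 · 3 · 1
2 · 0 · 0 · 3 · 0
0 · 0 · 1 · 3 · 1
k=5  1 · 2 · 3 · 0 · 3
0 · 2 · 1 · 2 · 3
1 · 0 · 3 · 1 · 1
1 · 3 · 0 · 1 · 2
2 · 0 · 2 · 1 · 1
0 · 0 · 2 · 1 · 2
k=6  1 · 2 · 3 · 0 · 3
0 · 2 · 1 · 2 · 3
1 · 0 · 3 · 1 · 1
1 · 3 · 0 · 1 · 2
2 · 0 · 2 · 1 · 1
0 · 0 · 2 · 2 · 2
k=7  1 · 2 · 3 · 0 · 3
0 · 2 · 1 · 2 · 3
1 · 0 · 3 · 1 · 1
1 · 3 · 0 · 1 · 2
2 · 0 · 2 · 1 · 1
0 · 0 · 2 · 3 · 2
k=8  1 · 2 · 3 · 0 · 3
0 · 2 · 1 · 2 · 3
1 · 0 · 3 · 1 · 1
1 · 3 · 0 · 1 · 2
2 · 0 · 2 · 2 · 1
0 · 0 · 3 · 0 · 3
k=9  1 · 2 · 3 · 0 · 3
0 · 2 · 1 · 2 · 3
1 · 0 · 3 · 1 · 1
1 · 3 · 0 · 1 · 2
2 · 0 · 2 · 2 · 1
0 · 0 · 3 · 1 · 3
k=10  1 · 2 · 3 · 0 · 3
0 · 2 · 1 · 2 · 3
1 · 0 · 3 · 1 · 1
1 · 3 · 0 · 1 · 2
2 · 0 · 2 · 2 · 1
0 · 0 · 3 · 2 · 3
k=11  1 · 2 · 3 · 0 · 3
0 · 2 · 1 · 2 · 3
1 · 0 · 3 · 1 · 1
1 · 3 · 0 · 1 · 2
2 · 0 · 2 · 2 · 1
0 · 0 · 3 · 3 · 3
k=12  1 · 2 · 3 · 0 · 3
0 · 2 · 1 · 2 · 3
1 · 0 · 3 · 1 · 1
1 · 3 · 0 · 1 · 2
2 · 0 · 3 · 3 · 2
0 · 1 · 0 · 2 · 0

43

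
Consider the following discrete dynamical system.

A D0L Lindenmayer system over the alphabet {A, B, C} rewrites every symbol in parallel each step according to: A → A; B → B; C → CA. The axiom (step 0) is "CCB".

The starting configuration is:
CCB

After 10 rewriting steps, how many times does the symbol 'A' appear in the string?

20

0) CCB
1) CACAB
2) CAACAAB
3) CAAACAAAB
4) CAAAACAAAAB
5) CAAAAACAAAAAB
6) CAAAAAACAAAAAAB
7) CAAAAAAACAAAAAAAB
8) CAAAAAAAACAAAAAAAAB
9) CAAAAAAAAACAAAAAAAAAB
10) CAAAAAAAAAACAAAAAAAAAAB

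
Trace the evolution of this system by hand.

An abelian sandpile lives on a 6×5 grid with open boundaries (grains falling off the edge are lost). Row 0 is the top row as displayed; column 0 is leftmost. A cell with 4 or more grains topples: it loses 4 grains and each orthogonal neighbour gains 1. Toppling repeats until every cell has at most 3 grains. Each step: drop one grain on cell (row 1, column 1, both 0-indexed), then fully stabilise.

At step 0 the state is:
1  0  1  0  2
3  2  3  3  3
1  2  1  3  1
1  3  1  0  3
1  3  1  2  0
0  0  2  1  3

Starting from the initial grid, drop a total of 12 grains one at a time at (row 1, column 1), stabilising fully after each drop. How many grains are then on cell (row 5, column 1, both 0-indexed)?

k=0  1  0  1  0  2
3  2  3  3  3
1  2  1  3  1
1  3  1  0  3
1  3  1  2  0
0  0  2  1  3
k=1  1  0  1  0  2
3  3  3  3  3
1  2  1  3  1
1  3  1  0  3
1  3  1  2  0
0  0  2  1  3
k=2  2  1  2  1  3
0  2  1  2  0
2  3  3  0  3
1  3  1  1  3
1  3  1  2  0
0  0  2  1  3
k=3  2  1  2  1  3
0  3  1  2  0
2  3  3  0  3
1  3  1  1  3
1  3  1  2  0
0  0  2  1  3
k=4  2  2  2  1  3
1  1  3  2  0
3  2  0  1  3
2  1  3  1  3
2  0  2  2  0
0  1  2  1  3
k=5  2  2  2  1  3
1  2  3  2  0
3  2  0  1  3
2  1  3  1  3
2  0  2  2  0
0  1  2  1  3
k=6  2  2  2  1  3
1  3  3  2  0
3  2  0  1  3
2  1  3  1  3
2  0  2  2  0
0  1  2  1  3
k=7  2  3  3  1  3
2  1  0  3  0
3  3  1  1  3
2  1  3  1  3
2  0  2  2  0
0  1  2  1  3
k=8  2  3  3  1  3
2  2  0  3  0
3  3  1  1  3
2  1  3  1  3
2  0  2  2  0
0  1  2  1  3
k=9  2  3  3  1  3
2  3  0  3  0
3  3  1  1  3
2  1  3  1  3
2  0  2  2  0
0  1  2  1  3
k=10  0  2  0  2  3
1  3  2  3  0
1  1  2  1  3
3  2  3  1  3
2  0  2  2  0
0  1  2  1  3
k=11  0  3  0  2  3
2  0  3  3  0
1  2  2  1  3
3  2  3  1  3
2  0  2  2  0
0  1  2  1  3
k=12  0  3  0  2  3
2  1  3  3  0
1  2  2  1  3
3  2  3  1  3
2  0  2  2  0
0  1  2  1  3

1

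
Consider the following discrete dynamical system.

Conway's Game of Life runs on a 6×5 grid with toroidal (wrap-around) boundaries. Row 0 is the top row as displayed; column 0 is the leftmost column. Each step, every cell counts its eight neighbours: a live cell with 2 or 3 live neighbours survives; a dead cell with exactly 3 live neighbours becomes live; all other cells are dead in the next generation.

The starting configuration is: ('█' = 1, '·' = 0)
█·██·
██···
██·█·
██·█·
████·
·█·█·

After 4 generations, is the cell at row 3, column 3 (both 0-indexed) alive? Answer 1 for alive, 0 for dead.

t=0: █·██·
██···
██·█·
██·█·
████·
·█·█·
t=1: █··█·
···█·
·····
···█·
···█·
·····
t=2: ····█
····█
·····
·····
·····
····█
t=3: █··██
·····
·····
·····
·····
·····
t=4: ····█
····█
·····
·····
·····
····█

0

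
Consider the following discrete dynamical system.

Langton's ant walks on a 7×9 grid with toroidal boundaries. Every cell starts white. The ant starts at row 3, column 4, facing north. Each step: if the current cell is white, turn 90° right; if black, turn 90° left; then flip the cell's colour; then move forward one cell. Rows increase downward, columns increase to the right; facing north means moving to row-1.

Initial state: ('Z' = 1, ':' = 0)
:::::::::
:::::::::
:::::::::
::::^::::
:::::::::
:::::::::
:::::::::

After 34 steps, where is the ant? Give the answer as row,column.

6,3

[0] :::::::::
:::::::::
:::::::::
::::^::::
:::::::::
:::::::::
:::::::::
[1] :::::::::
:::::::::
:::::::::
::::Z>:::
:::::::::
:::::::::
:::::::::
[2] :::::::::
:::::::::
:::::::::
::::ZZ:::
:::::v:::
:::::::::
:::::::::
[3] :::::::::
:::::::::
:::::::::
::::ZZ:::
::::<Z:::
:::::::::
:::::::::
[4] :::::::::
:::::::::
:::::::::
::::^Z:::
::::ZZ:::
:::::::::
:::::::::
[5] :::::::::
:::::::::
:::::::::
:::<:Z:::
::::ZZ:::
:::::::::
:::::::::
[6] :::::::::
:::::::::
:::^:::::
:::Z:Z:::
::::ZZ:::
:::::::::
:::::::::
[7] :::::::::
:::::::::
:::Z>::::
:::Z:Z:::
::::ZZ:::
:::::::::
:::::::::
[8] :::::::::
:::::::::
:::ZZ::::
:::ZvZ:::
::::ZZ:::
:::::::::
:::::::::
[9] :::::::::
:::::::::
:::ZZ::::
:::<ZZ:::
::::ZZ:::
:::::::::
:::::::::
[10] :::::::::
:::::::::
:::ZZ::::
::::ZZ:::
:::vZZ:::
:::::::::
:::::::::
[11] :::::::::
:::::::::
:::ZZ::::
::::ZZ:::
::<ZZZ:::
:::::::::
:::::::::
[12] :::::::::
:::::::::
:::ZZ::::
::^:ZZ:::
::ZZZZ:::
:::::::::
:::::::::
[13] :::::::::
:::::::::
:::ZZ::::
::Z>ZZ:::
::ZZZZ:::
:::::::::
:::::::::
[14] :::::::::
:::::::::
:::ZZ::::
::ZZZZ:::
::ZvZZ:::
:::::::::
:::::::::
[15] :::::::::
:::::::::
:::ZZ::::
::ZZZZ:::
::Z:>Z:::
:::::::::
:::::::::
[16] :::::::::
:::::::::
:::ZZ::::
::ZZ^Z:::
::Z::Z:::
:::::::::
:::::::::
[17] :::::::::
:::::::::
:::ZZ::::
::Z<:Z:::
::Z::Z:::
:::::::::
:::::::::
[18] :::::::::
:::::::::
:::ZZ::::
::Z::Z:::
::Zv:Z:::
:::::::::
:::::::::
[19] :::::::::
:::::::::
:::ZZ::::
::Z::Z:::
::<Z:Z:::
:::::::::
:::::::::
[20] :::::::::
:::::::::
:::ZZ::::
::Z::Z:::
:::Z:Z:::
::v::::::
:::::::::
[21] :::::::::
:::::::::
:::ZZ::::
::Z::Z:::
:::Z:Z:::
:<Z::::::
:::::::::
[22] :::::::::
:::::::::
:::ZZ::::
::Z::Z:::
:^:Z:Z:::
:ZZ::::::
:::::::::
[23] :::::::::
:::::::::
:::ZZ::::
::Z::Z:::
:Z>Z:Z:::
:ZZ::::::
:::::::::
[24] :::::::::
:::::::::
:::ZZ::::
::Z::Z:::
:ZZZ:Z:::
:Zv::::::
:::::::::
[25] :::::::::
:::::::::
:::ZZ::::
::Z::Z:::
:ZZZ:Z:::
:Z:>:::::
:::::::::
[26] :::::::::
:::::::::
:::ZZ::::
::Z::Z:::
:ZZZ:Z:::
:Z:Z:::::
:::v:::::
[27] :::::::::
:::::::::
:::ZZ::::
::Z::Z:::
:ZZZ:Z:::
:Z:Z:::::
::<Z:::::
[28] :::::::::
:::::::::
:::ZZ::::
::Z::Z:::
:ZZZ:Z:::
:Z^Z:::::
::ZZ:::::
[29] :::::::::
:::::::::
:::ZZ::::
::Z::Z:::
:ZZZ:Z:::
:ZZ>:::::
::ZZ:::::
[30] :::::::::
:::::::::
:::ZZ::::
::Z::Z:::
:ZZ^:Z:::
:ZZ::::::
::ZZ:::::
[31] :::::::::
:::::::::
:::ZZ::::
::Z::Z:::
:Z<::Z:::
:ZZ::::::
::ZZ:::::
[32] :::::::::
:::::::::
:::ZZ::::
::Z::Z:::
:Z:::Z:::
:Zv::::::
::ZZ:::::
[33] :::::::::
:::::::::
:::ZZ::::
::Z::Z:::
:Z:::Z:::
:Z:>:::::
::ZZ:::::
[34] :::::::::
:::::::::
:::ZZ::::
::Z::Z:::
:Z:::Z:::
:Z:Z:::::
::Zv:::::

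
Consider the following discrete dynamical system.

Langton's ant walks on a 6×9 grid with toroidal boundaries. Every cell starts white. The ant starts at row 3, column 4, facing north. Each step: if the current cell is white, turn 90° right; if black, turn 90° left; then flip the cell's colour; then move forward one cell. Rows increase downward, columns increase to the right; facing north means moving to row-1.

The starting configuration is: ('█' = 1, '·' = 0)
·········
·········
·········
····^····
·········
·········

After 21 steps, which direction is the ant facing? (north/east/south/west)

t=0: ·········
·········
·········
····^····
·········
·········
t=1: ·········
·········
·········
····█>···
·········
·········
t=2: ·········
·········
·········
····██···
·····v···
·········
t=3: ·········
·········
·········
····██···
····<█···
·········
t=4: ·········
·········
·········
····^█···
····██···
·········
t=5: ·········
·········
·········
···<·█···
····██···
·········
t=6: ·········
·········
···^·····
···█·█···
····██···
·········
t=7: ·········
·········
···█>····
···█·█···
····██···
·········
t=8: ·········
·········
···██····
···█v█···
····██···
·········
t=9: ·········
·········
···██····
···<██···
····██···
·········
t=10: ·········
·········
···██····
····██···
···v██···
·········
t=11: ·········
·········
···██····
····██···
··<███···
·········
t=12: ·········
·········
···██····
··^·██···
··████···
·········
t=13: ·········
·········
···██····
··█>██···
··████···
·········
t=14: ·········
·········
···██····
··████···
··█v██···
·········
t=15: ·········
·········
···██····
··████···
··█·>█···
·········
t=16: ·········
·········
···██····
··██^█···
··█··█···
·········
t=17: ·········
·········
···██····
··█<·█···
··█··█···
·········
t=18: ·········
·········
···██····
··█··█···
··█v·█···
·········
t=19: ·········
·········
···██····
··█··█···
··<█·█···
·········
t=20: ·········
·········
···██····
··█··█···
···█·█···
··v······
t=21: ·········
·········
···██····
··█··█···
···█·█···
·<█······

west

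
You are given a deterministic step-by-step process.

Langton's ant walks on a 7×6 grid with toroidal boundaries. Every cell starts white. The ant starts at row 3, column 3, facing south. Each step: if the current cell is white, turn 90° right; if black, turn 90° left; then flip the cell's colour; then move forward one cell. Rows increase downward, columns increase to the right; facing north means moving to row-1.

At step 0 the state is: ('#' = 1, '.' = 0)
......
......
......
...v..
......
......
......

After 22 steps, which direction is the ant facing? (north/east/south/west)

south

k=0  ......
......
......
...v..
......
......
......
k=1  ......
......
......
..<#..
......
......
......
k=2  ......
......
..^...
..##..
......
......
......
k=3  ......
......
..#>..
..##..
......
......
......
k=4  ......
......
..##..
..#v..
......
......
......
k=5  ......
......
..##..
..#.>.
......
......
......
k=6  ......
......
..##..
..#.#.
....v.
......
......
k=7  ......
......
..##..
..#.#.
...<#.
......
......
k=8  ......
......
..##..
..#^#.
...##.
......
......
k=9  ......
......
..##..
..##>.
...##.
......
......
k=10  ......
......
..##^.
..##..
...##.
......
......
k=11  ......
......
..###>
..##..
...##.
......
......
k=12  ......
......
..####
..##.v
...##.
......
......
k=13  ......
......
..####
..##<#
...##.
......
......
k=14  ......
......
..##^#
..####
...##.
......
......
k=15  ......
......
..#<.#
..####
...##.
......
......
k=16  ......
......
..#..#
..#v##
...##.
......
......
k=17  ......
......
..#..#
..#.>#
...##.
......
......
k=18  ......
......
..#.^#
..#..#
...##.
......
......
k=19  ......
......
..#.#>
..#..#
...##.
......
......
k=20  ......
.....^
..#.#.
..#..#
...##.
......
......
k=21  ......
>....#
..#.#.
..#..#
...##.
......
......
k=22  ......
#....#
v.#.#.
..#..#
...##.
......
......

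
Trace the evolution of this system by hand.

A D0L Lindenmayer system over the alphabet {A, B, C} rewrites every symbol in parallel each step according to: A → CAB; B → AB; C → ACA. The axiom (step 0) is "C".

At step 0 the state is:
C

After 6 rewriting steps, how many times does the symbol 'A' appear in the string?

240

k=0  C
k=1  ACA
k=2  CABACACAB
k=3  ACACABABCABACACABACACABAB
k=4  CABACACABACACABABCABABACACABABCABACACABACACABABCABACACABACACABABCABAB
k=5  ACACABABCABACACABACACABABCABACACABACACABABCABABACACABABCAB…ACABABCABACACABACACABABCABACACABACACABABCABABACACABABCABAB  (len 189)
k=6  CABACACABACACABABCABABACACABABCABACACABACACABABCABACACABAC…CABABCABABACACABABCABABCABACACABACACABABCABABACACABABCABAB  (len 517)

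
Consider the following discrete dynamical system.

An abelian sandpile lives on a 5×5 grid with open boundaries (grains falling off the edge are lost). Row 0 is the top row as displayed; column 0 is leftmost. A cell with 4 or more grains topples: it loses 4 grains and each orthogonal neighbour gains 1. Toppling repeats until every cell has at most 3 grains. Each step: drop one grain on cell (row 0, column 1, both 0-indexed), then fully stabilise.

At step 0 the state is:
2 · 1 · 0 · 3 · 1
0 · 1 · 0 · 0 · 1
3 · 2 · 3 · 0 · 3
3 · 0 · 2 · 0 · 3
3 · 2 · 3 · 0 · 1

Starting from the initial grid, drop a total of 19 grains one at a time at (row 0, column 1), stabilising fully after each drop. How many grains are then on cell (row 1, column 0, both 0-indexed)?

gen 0: 2 · 1 · 0 · 3 · 1
0 · 1 · 0 · 0 · 1
3 · 2 · 3 · 0 · 3
3 · 0 · 2 · 0 · 3
3 · 2 · 3 · 0 · 1
gen 1: 2 · 2 · 0 · 3 · 1
0 · 1 · 0 · 0 · 1
3 · 2 · 3 · 0 · 3
3 · 0 · 2 · 0 · 3
3 · 2 · 3 · 0 · 1
gen 2: 2 · 3 · 0 · 3 · 1
0 · 1 · 0 · 0 · 1
3 · 2 · 3 · 0 · 3
3 · 0 · 2 · 0 · 3
3 · 2 · 3 · 0 · 1
gen 3: 3 · 0 · 1 · 3 · 1
0 · 2 · 0 · 0 · 1
3 · 2 · 3 · 0 · 3
3 · 0 · 2 · 0 · 3
3 · 2 · 3 · 0 · 1
gen 4: 3 · 1 · 1 · 3 · 1
0 · 2 · 0 · 0 · 1
3 · 2 · 3 · 0 · 3
3 · 0 · 2 · 0 · 3
3 · 2 · 3 · 0 · 1
gen 5: 3 · 2 · 1 · 3 · 1
0 · 2 · 0 · 0 · 1
3 · 2 · 3 · 0 · 3
3 · 0 · 2 · 0 · 3
3 · 2 · 3 · 0 · 1
gen 6: 3 · 3 · 1 · 3 · 1
0 · 2 · 0 · 0 · 1
3 · 2 · 3 · 0 · 3
3 · 0 · 2 · 0 · 3
3 · 2 · 3 · 0 · 1
gen 7: 0 · 1 · 2 · 3 · 1
1 · 3 · 0 · 0 · 1
3 · 2 · 3 · 0 · 3
3 · 0 · 2 · 0 · 3
3 · 2 · 3 · 0 · 1
gen 8: 0 · 2 · 2 · 3 · 1
1 · 3 · 0 · 0 · 1
3 · 2 · 3 · 0 · 3
3 · 0 · 2 · 0 · 3
3 · 2 · 3 · 0 · 1
gen 9: 0 · 3 · 2 · 3 · 1
1 · 3 · 0 · 0 · 1
3 · 2 · 3 · 0 · 3
3 · 0 · 2 · 0 · 3
3 · 2 · 3 · 0 · 1
gen 10: 1 · 1 · 3 · 3 · 1
2 · 0 · 1 · 0 · 1
3 · 3 · 3 · 0 · 3
3 · 0 · 2 · 0 · 3
3 · 2 · 3 · 0 · 1
gen 11: 1 · 2 · 3 · 3 · 1
2 · 0 · 1 · 0 · 1
3 · 3 · 3 · 0 · 3
3 · 0 · 2 · 0 · 3
3 · 2 · 3 · 0 · 1
gen 12: 1 · 3 · 3 · 3 · 1
2 · 0 · 1 · 0 · 1
3 · 3 · 3 · 0 · 3
3 · 0 · 2 · 0 · 3
3 · 2 · 3 · 0 · 1
gen 13: 2 · 1 · 1 · 0 · 2
2 · 1 · 2 · 1 · 1
3 · 3 · 3 · 0 · 3
3 · 0 · 2 · 0 · 3
3 · 2 · 3 · 0 · 1
gen 14: 2 · 2 · 1 · 0 · 2
2 · 1 · 2 · 1 · 1
3 · 3 · 3 · 0 · 3
3 · 0 · 2 · 0 · 3
3 · 2 · 3 · 0 · 1
gen 15: 2 · 3 · 1 · 0 · 2
2 · 1 · 2 · 1 · 1
3 · 3 · 3 · 0 · 3
3 · 0 · 2 · 0 · 3
3 · 2 · 3 · 0 · 1
gen 16: 3 · 0 · 2 · 0 · 2
2 · 2 · 2 · 1 · 1
3 · 3 · 3 · 0 · 3
3 · 0 · 2 · 0 · 3
3 · 2 · 3 · 0 · 1
gen 17: 3 · 1 · 2 · 0 · 2
2 · 2 · 2 · 1 · 1
3 · 3 · 3 · 0 · 3
3 · 0 · 2 · 0 · 3
3 · 2 · 3 · 0 · 1
gen 18: 3 · 2 · 2 · 0 · 2
2 · 2 · 2 · 1 · 1
3 · 3 · 3 · 0 · 3
3 · 0 · 2 · 0 · 3
3 · 2 · 3 · 0 · 1
gen 19: 3 · 3 · 2 · 0 · 2
2 · 2 · 2 · 1 · 1
3 · 3 · 3 · 0 · 3
3 · 0 · 2 · 0 · 3
3 · 2 · 3 · 0 · 1

2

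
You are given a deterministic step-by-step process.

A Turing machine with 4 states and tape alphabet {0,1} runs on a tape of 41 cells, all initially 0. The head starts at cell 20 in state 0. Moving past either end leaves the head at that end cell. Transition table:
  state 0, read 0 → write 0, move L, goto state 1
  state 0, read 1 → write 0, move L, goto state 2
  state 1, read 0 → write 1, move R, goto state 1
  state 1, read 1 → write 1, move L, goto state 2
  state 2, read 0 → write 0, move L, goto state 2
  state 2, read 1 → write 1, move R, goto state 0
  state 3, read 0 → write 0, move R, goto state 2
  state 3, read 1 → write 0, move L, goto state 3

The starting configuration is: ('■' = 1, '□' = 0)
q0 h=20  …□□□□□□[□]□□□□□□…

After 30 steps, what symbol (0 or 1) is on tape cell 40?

[0] q0 h=20  …□□□□□□[□]□□□□□□…
[1] q1 h=19  …□□□□□□[□]□□□□□□…
[2] q1 h=20  …□□□□□■[□]□□□□□□…
[3] q1 h=21  …□□□□■■[□]□□□□□□…
[4] q1 h=22  …□□□■■■[□]□□□□□□…
[5] q1 h=23  …□□■■■■[□]□□□□□□…
[6] q1 h=24  …□■■■■■[□]□□□□□□…
[7] q1 h=25  …■■■■■■[□]□□□□□□…
[8] q1 h=26  …■■■■■■[□]□□□□□□…
[9] q1 h=27  …■■■■■■[□]□□□□□□…
[10] q1 h=28  …■■■■■■[□]□□□□□□…
[11] q1 h=29  …■■■■■■[□]□□□□□□…
[12] q1 h=30  …■■■■■■[□]□□□□□□…
[13] q1 h=31  …■■■■■■[□]□□□□□□…
[14] q1 h=32  …■■■■■■[□]□□□□□□…
[15] q1 h=33  …■■■■■■[□]□□□□□□…
[16] q1 h=34  …■■■■■■[□]□□□□□□|
[17] q1 h=35  …■■■■■■[□]□□□□□|
[18] q1 h=36  …■■■■■■[□]□□□□|
[19] q1 h=37  …■■■■■■[□]□□□|
[20] q1 h=38  …■■■■■■[□]□□|
[21] q1 h=39  …■■■■■■[□]□|
[22] q1 h=40  …■■■■■■[□]|
[23] q1 h=40  …■■■■■■[■]|
[24] q2 h=39  …■■■■■■[■]■|
[25] q0 h=40  …■■■■■■[■]|
[26] q2 h=39  …■■■■■■[■]□|
[27] q0 h=40  …■■■■■■[□]|
[28] q1 h=39  …■■■■■■[■]□|
[29] q2 h=38  …■■■■■■[■]■□|
[30] q0 h=39  …■■■■■■[■]□|

0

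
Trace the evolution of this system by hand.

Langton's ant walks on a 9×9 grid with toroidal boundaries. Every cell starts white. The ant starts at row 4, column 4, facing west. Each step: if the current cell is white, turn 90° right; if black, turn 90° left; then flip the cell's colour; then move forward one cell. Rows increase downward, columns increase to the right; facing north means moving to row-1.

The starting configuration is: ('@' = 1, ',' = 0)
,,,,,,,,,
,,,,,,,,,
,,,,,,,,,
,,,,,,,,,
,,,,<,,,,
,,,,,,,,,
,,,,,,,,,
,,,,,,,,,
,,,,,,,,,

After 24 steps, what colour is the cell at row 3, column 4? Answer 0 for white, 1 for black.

1

k=0  ,,,,,,,,,
,,,,,,,,,
,,,,,,,,,
,,,,,,,,,
,,,,<,,,,
,,,,,,,,,
,,,,,,,,,
,,,,,,,,,
,,,,,,,,,
k=1  ,,,,,,,,,
,,,,,,,,,
,,,,,,,,,
,,,,^,,,,
,,,,@,,,,
,,,,,,,,,
,,,,,,,,,
,,,,,,,,,
,,,,,,,,,
k=2  ,,,,,,,,,
,,,,,,,,,
,,,,,,,,,
,,,,@>,,,
,,,,@,,,,
,,,,,,,,,
,,,,,,,,,
,,,,,,,,,
,,,,,,,,,
k=3  ,,,,,,,,,
,,,,,,,,,
,,,,,,,,,
,,,,@@,,,
,,,,@v,,,
,,,,,,,,,
,,,,,,,,,
,,,,,,,,,
,,,,,,,,,
k=4  ,,,,,,,,,
,,,,,,,,,
,,,,,,,,,
,,,,@@,,,
,,,,<@,,,
,,,,,,,,,
,,,,,,,,,
,,,,,,,,,
,,,,,,,,,
k=5  ,,,,,,,,,
,,,,,,,,,
,,,,,,,,,
,,,,@@,,,
,,,,,@,,,
,,,,v,,,,
,,,,,,,,,
,,,,,,,,,
,,,,,,,,,
k=6  ,,,,,,,,,
,,,,,,,,,
,,,,,,,,,
,,,,@@,,,
,,,,,@,,,
,,,<@,,,,
,,,,,,,,,
,,,,,,,,,
,,,,,,,,,
k=7  ,,,,,,,,,
,,,,,,,,,
,,,,,,,,,
,,,,@@,,,
,,,^,@,,,
,,,@@,,,,
,,,,,,,,,
,,,,,,,,,
,,,,,,,,,
k=8  ,,,,,,,,,
,,,,,,,,,
,,,,,,,,,
,,,,@@,,,
,,,@>@,,,
,,,@@,,,,
,,,,,,,,,
,,,,,,,,,
,,,,,,,,,
k=9  ,,,,,,,,,
,,,,,,,,,
,,,,,,,,,
,,,,@@,,,
,,,@@@,,,
,,,@v,,,,
,,,,,,,,,
,,,,,,,,,
,,,,,,,,,
k=10  ,,,,,,,,,
,,,,,,,,,
,,,,,,,,,
,,,,@@,,,
,,,@@@,,,
,,,@,>,,,
,,,,,,,,,
,,,,,,,,,
,,,,,,,,,
k=11  ,,,,,,,,,
,,,,,,,,,
,,,,,,,,,
,,,,@@,,,
,,,@@@,,,
,,,@,@,,,
,,,,,v,,,
,,,,,,,,,
,,,,,,,,,
k=12  ,,,,,,,,,
,,,,,,,,,
,,,,,,,,,
,,,,@@,,,
,,,@@@,,,
,,,@,@,,,
,,,,<@,,,
,,,,,,,,,
,,,,,,,,,
k=13  ,,,,,,,,,
,,,,,,,,,
,,,,,,,,,
,,,,@@,,,
,,,@@@,,,
,,,@^@,,,
,,,,@@,,,
,,,,,,,,,
,,,,,,,,,
k=14  ,,,,,,,,,
,,,,,,,,,
,,,,,,,,,
,,,,@@,,,
,,,@@@,,,
,,,@@>,,,
,,,,@@,,,
,,,,,,,,,
,,,,,,,,,
k=15  ,,,,,,,,,
,,,,,,,,,
,,,,,,,,,
,,,,@@,,,
,,,@@^,,,
,,,@@,,,,
,,,,@@,,,
,,,,,,,,,
,,,,,,,,,
k=16  ,,,,,,,,,
,,,,,,,,,
,,,,,,,,,
,,,,@@,,,
,,,@<,,,,
,,,@@,,,,
,,,,@@,,,
,,,,,,,,,
,,,,,,,,,
k=17  ,,,,,,,,,
,,,,,,,,,
,,,,,,,,,
,,,,@@,,,
,,,@,,,,,
,,,@v,,,,
,,,,@@,,,
,,,,,,,,,
,,,,,,,,,
k=18  ,,,,,,,,,
,,,,,,,,,
,,,,,,,,,
,,,,@@,,,
,,,@,,,,,
,,,@,>,,,
,,,,@@,,,
,,,,,,,,,
,,,,,,,,,
k=19  ,,,,,,,,,
,,,,,,,,,
,,,,,,,,,
,,,,@@,,,
,,,@,,,,,
,,,@,@,,,
,,,,@v,,,
,,,,,,,,,
,,,,,,,,,
k=20  ,,,,,,,,,
,,,,,,,,,
,,,,,,,,,
,,,,@@,,,
,,,@,,,,,
,,,@,@,,,
,,,,@,>,,
,,,,,,,,,
,,,,,,,,,
k=21  ,,,,,,,,,
,,,,,,,,,
,,,,,,,,,
,,,,@@,,,
,,,@,,,,,
,,,@,@,,,
,,,,@,@,,
,,,,,,v,,
,,,,,,,,,
k=22  ,,,,,,,,,
,,,,,,,,,
,,,,,,,,,
,,,,@@,,,
,,,@,,,,,
,,,@,@,,,
,,,,@,@,,
,,,,,<@,,
,,,,,,,,,
k=23  ,,,,,,,,,
,,,,,,,,,
,,,,,,,,,
,,,,@@,,,
,,,@,,,,,
,,,@,@,,,
,,,,@^@,,
,,,,,@@,,
,,,,,,,,,
k=24  ,,,,,,,,,
,,,,,,,,,
,,,,,,,,,
,,,,@@,,,
,,,@,,,,,
,,,@,@,,,
,,,,@@>,,
,,,,,@@,,
,,,,,,,,,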